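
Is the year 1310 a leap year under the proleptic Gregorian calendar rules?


Gregorian leap year rule: divisible by 4, but not by 100, unless also by 400.
1310 is not divisible by 4 -> not a leap year

No


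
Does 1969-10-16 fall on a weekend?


Anchor: Jan 1, 1969. With p = 1969 - 1 = 1968: (p + p//4 - p//100 + p//400) mod 7 = (1968 + 492 - 19 + 4) mod 7 = 2445 mod 7 = 2 -> Wednesday (Mon=0 ... Sun=6)
Day of year: 289; offset = 288
Weekday index = (2 + 288) mod 7 = 3 -> Thursday
Weekend days: Saturday, Sunday

No


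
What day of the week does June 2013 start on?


Target: June 1, 2013
Anchor: Jan 1, 2013. With p = 2013 - 1 = 2012: (p + p//4 - p//100 + p//400) mod 7 = (2012 + 503 - 20 + 5) mod 7 = 2500 mod 7 = 1 -> Tuesday (Mon=0 ... Sun=6)
Days before June (Jan-May): 151 days
Weekday index = (1 + 151) mod 7 = 5

Saturday


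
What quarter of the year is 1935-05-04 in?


Month: May (month 5)
Q1: Jan-Mar, Q2: Apr-Jun, Q3: Jul-Sep, Q4: Oct-Dec

Q2


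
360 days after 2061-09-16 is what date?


Start: 2061-09-16, add 360 days
September 2061 has 30 days: 30 - 16 = 14 days to September 30 -> 346 left
October 2061 has 31 days -> 315 left
November 2061 has 30 days -> 285 left
December 2061 has 31 days -> 254 left
January 2062 has 31 days -> 223 left
February 2062 has 28 days -> 195 left
March 2062 has 31 days -> 164 left
April 2062 has 30 days -> 134 left
May 2062 has 31 days -> 103 left
June 2062 has 30 days -> 73 left
July 2062 has 31 days -> 42 left
August 2062 has 31 days -> 11 left
September 2062: 11 <= 30 -> lands on September 11

Result: 2062-09-11


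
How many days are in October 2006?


October 2006

31 days


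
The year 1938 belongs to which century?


Century = (year - 1) // 100 + 1
= (1938 - 1) // 100 + 1
= 1937 // 100 + 1
= 19 + 1

20th century


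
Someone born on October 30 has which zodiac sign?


Date: October 30
Conventional tropical zodiac dates: Scorpio from October 23 onward; Sagittarius starts November 22
October 30 falls within the Scorpio range

Scorpio


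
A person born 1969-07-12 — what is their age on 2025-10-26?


Birth: 1969-07-12
Reference: 2025-10-26
Year difference: 2025 - 1969 = 56

56 years old


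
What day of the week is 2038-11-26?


Date: November 26, 2038
Anchor: Jan 1, 2038. With p = 2038 - 1 = 2037: (p + p//4 - p//100 + p//400) mod 7 = (2037 + 509 - 20 + 5) mod 7 = 2531 mod 7 = 4 -> Friday (Mon=0 ... Sun=6)
Days before November (Jan-Oct): 304; offset = 304 + 26 - 1 = 329
Weekday index = (4 + 329) mod 7 = 4

Day of the week: Friday


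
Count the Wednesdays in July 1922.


July 1922 has 31 days
Anchor: Jan 1, 1922. With p = 1922 - 1 = 1921: (p + p//4 - p//100 + p//400) mod 7 = (1921 + 480 - 19 + 4) mod 7 = 2386 mod 7 = 6 -> Sunday (Mon=0 ... Sun=6)
Days before July (Jan-Jun): 181; July 1 index = (6 + 181) mod 7 = 5 -> Saturday
First Wednesday is July 5
Wednesdays: 5, 12, 19, 26

4 Wednesdays


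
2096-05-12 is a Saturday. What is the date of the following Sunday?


Current: Saturday
Target: Sunday
Days ahead: 1

Next Sunday: 2096-05-13


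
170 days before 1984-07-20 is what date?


Start: 1984-07-20, subtract 170 days
Back 20 days from July 20 reaches June 30, 1984 -> 150 left
June 1984 has 30 days -> back to May 31, 1984 -> 120 left
May 1984 has 31 days -> back to April 30, 1984 -> 89 left
April 1984 has 30 days -> back to March 31, 1984 -> 59 left
March 1984 has 31 days -> back to February 29, 1984 -> 28 left
February 1984: 29 - 28 = 1 -> lands on February 1

Result: 1984-02-01


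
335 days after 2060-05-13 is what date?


Start: 2060-05-13, add 335 days
May 2060 has 31 days: 31 - 13 = 18 days to May 31 -> 317 left
June 2060 has 30 days -> 287 left
July 2060 has 31 days -> 256 left
August 2060 has 31 days -> 225 left
September 2060 has 30 days -> 195 left
October 2060 has 31 days -> 164 left
November 2060 has 30 days -> 134 left
December 2060 has 31 days -> 103 left
January 2061 has 31 days -> 72 left
February 2061 has 28 days -> 44 left
March 2061 has 31 days -> 13 left
April 2061: 13 <= 30 -> lands on April 13

Result: 2061-04-13


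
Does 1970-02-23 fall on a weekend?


Anchor: Jan 1, 1970. With p = 1970 - 1 = 1969: (p + p//4 - p//100 + p//400) mod 7 = (1969 + 492 - 19 + 4) mod 7 = 2446 mod 7 = 3 -> Thursday (Mon=0 ... Sun=6)
Day of year: 54; offset = 53
Weekday index = (3 + 53) mod 7 = 0 -> Monday
Weekend days: Saturday, Sunday

No


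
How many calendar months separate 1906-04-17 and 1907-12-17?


From April 1906 to December 1907
1 year * 12 = 12 months, plus 8 months = 20

20 months


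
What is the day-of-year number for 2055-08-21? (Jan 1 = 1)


Date: August 21, 2055
Days in months 1 through 7: 212
Plus 21 days in August

Day of year: 233


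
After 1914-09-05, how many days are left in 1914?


Day of year: 248 of 365
Remaining = 365 - 248

117 days


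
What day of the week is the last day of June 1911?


June 1911 has 30 days
Anchor: Jan 1, 1911. With p = 1911 - 1 = 1910: (p + p//4 - p//100 + p//400) mod 7 = (1910 + 477 - 19 + 4) mod 7 = 2372 mod 7 = 6 -> Sunday (Mon=0 ... Sun=6)
Days before June (Jan-May): 151; June 1 index = (6 + 151) mod 7 = 3 -> Thursday
Last day offset: 30 - 1 = 29 days
Weekday index = (3 + 29) mod 7 = 4

Friday, June 30


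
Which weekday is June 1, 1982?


Target: June 1, 1982
Anchor: Jan 1, 1982. With p = 1982 - 1 = 1981: (p + p//4 - p//100 + p//400) mod 7 = (1981 + 495 - 19 + 4) mod 7 = 2461 mod 7 = 4 -> Friday (Mon=0 ... Sun=6)
Days before June (Jan-May): 151 days
Weekday index = (4 + 151) mod 7 = 1

Tuesday


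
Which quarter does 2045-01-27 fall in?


Month: January (month 1)
Q1: Jan-Mar, Q2: Apr-Jun, Q3: Jul-Sep, Q4: Oct-Dec

Q1


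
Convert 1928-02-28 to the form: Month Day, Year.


ISO 1928-02-28 parses as year=1928, month=02, day=28
Month 2 -> February

February 28, 1928


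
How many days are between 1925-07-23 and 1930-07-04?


From 1925-07-23 to 1930-07-04
1925-07-23: days before July = 31 + 28 + 31 + 30 + 31 + 30 = 181 (1925 is not a leap year); day of year = 181 + 23 = 204
1930-07-04: days before July = 31 + 28 + 31 + 30 + 31 + 30 = 181 (1930 is not a leap year); day of year = 181 + 4 = 185
Rest of 1925: 365 - 204 = 161
Full years 1926 (365), 1927 (365), 1928 (366), 1929 (365): 1461
Total = 161 + 1461 + 185 = 1807

1807 days


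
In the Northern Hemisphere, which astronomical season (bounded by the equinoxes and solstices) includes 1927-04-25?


Date: April 25
Astronomical Spring (approx.; exact equinox/solstice day varies by year): March 20 to June 20
April 25 falls within the Spring window

Spring


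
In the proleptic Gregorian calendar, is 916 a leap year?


Gregorian leap year rule: divisible by 4, but not by 100, unless also by 400.
916 is divisible by 4 but not 100 -> leap year

Yes


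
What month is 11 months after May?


May is month 5
5 + 11 = 16; wrap: 16 - 12 = 4

April


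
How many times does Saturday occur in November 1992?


November 1992 has 30 days
Anchor: Jan 1, 1992. With p = 1992 - 1 = 1991: (p + p//4 - p//100 + p//400) mod 7 = (1991 + 497 - 19 + 4) mod 7 = 2473 mod 7 = 2 -> Wednesday (Mon=0 ... Sun=6)
Days before November (Jan-Oct): 305; November 1 index = (2 + 305) mod 7 = 6 -> Sunday
First Saturday is November 7
Saturdays: 7, 14, 21, 28

4 Saturdays


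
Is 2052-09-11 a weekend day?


Anchor: Jan 1, 2052. With p = 2052 - 1 = 2051: (p + p//4 - p//100 + p//400) mod 7 = (2051 + 512 - 20 + 5) mod 7 = 2548 mod 7 = 0 -> Monday (Mon=0 ... Sun=6)
Day of year: 255; offset = 254
Weekday index = (0 + 254) mod 7 = 2 -> Wednesday
Weekend days: Saturday, Sunday

No


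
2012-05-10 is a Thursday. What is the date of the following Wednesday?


Current: Thursday
Target: Wednesday
Days ahead: 6

Next Wednesday: 2012-05-16


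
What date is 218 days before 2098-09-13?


Start: 2098-09-13, subtract 218 days
Back 13 days from September 13 reaches August 31, 2098 -> 205 left
August 2098 has 31 days -> back to July 31, 2098 -> 174 left
July 2098 has 31 days -> back to June 30, 2098 -> 143 left
June 2098 has 30 days -> back to May 31, 2098 -> 113 left
May 2098 has 31 days -> back to April 30, 2098 -> 82 left
April 2098 has 30 days -> back to March 31, 2098 -> 52 left
March 2098 has 31 days -> back to February 28, 2098 -> 21 left
February 2098: 28 - 21 = 7 -> lands on February 7

Result: 2098-02-07


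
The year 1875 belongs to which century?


Century = (year - 1) // 100 + 1
= (1875 - 1) // 100 + 1
= 1874 // 100 + 1
= 18 + 1

19th century


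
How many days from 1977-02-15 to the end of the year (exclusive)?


Day of year: 46 of 365
Remaining = 365 - 46

319 days


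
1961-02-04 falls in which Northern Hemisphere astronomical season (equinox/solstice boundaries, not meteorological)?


Date: February 4
Astronomical Winter (approx.; exact equinox/solstice day varies by year): December 21 to March 19
February 4 falls within the Winter window

Winter


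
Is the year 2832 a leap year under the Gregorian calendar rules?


Gregorian leap year rule: divisible by 4, but not by 100, unless also by 400.
2832 is divisible by 4 but not 100 -> leap year

Yes


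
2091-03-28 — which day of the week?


Date: March 28, 2091
Anchor: Jan 1, 2091. With p = 2091 - 1 = 2090: (p + p//4 - p//100 + p//400) mod 7 = (2090 + 522 - 20 + 5) mod 7 = 2597 mod 7 = 0 -> Monday (Mon=0 ... Sun=6)
Days before March (Jan-Feb): 59; offset = 59 + 28 - 1 = 86
Weekday index = (0 + 86) mod 7 = 2

Day of the week: Wednesday


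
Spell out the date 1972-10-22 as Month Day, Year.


ISO 1972-10-22 parses as year=1972, month=10, day=22
Month 10 -> October

October 22, 1972


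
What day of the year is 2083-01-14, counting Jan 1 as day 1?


Date: January 14, 2083
No months before January
Plus 14 days in January

Day of year: 14


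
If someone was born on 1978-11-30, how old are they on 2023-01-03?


Birth: 1978-11-30
Reference: 2023-01-03
Year difference: 2023 - 1978 = 45
Birthday not yet reached in 2023, subtract 1

44 years old


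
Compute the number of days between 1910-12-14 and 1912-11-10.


From 1910-12-14 to 1912-11-10
1910-12-14: days before December = 31 + 28 + 31 + 30 + 31 + 30 + 31 + 31 + 30 + 31 + 30 = 334 (1910 is not a leap year); day of year = 334 + 14 = 348
1912-11-10: days before November = 31 + 29 + 31 + 30 + 31 + 30 + 31 + 31 + 30 + 31 = 305 (1912 is a leap year); day of year = 305 + 10 = 315
Rest of 1910: 365 - 348 = 17
Full years 1911 (365): 365
Total = 17 + 365 + 315 = 697

697 days


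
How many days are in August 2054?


August 2054

31 days


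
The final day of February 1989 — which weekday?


February 1989 has 28 days
Anchor: Jan 1, 1989. With p = 1989 - 1 = 1988: (p + p//4 - p//100 + p//400) mod 7 = (1988 + 497 - 19 + 4) mod 7 = 2470 mod 7 = 6 -> Sunday (Mon=0 ... Sun=6)
Days before February (Jan): 31; February 1 index = (6 + 31) mod 7 = 2 -> Wednesday
Last day offset: 28 - 1 = 27 days
Weekday index = (2 + 27) mod 7 = 1

Tuesday, February 28


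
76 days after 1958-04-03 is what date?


Start: 1958-04-03, add 76 days
April 1958 has 30 days: 30 - 3 = 27 days to April 30 -> 49 left
May 1958 has 31 days -> 18 left
June 1958: 18 <= 30 -> lands on June 18

Result: 1958-06-18


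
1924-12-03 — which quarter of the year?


Month: December (month 12)
Q1: Jan-Mar, Q2: Apr-Jun, Q3: Jul-Sep, Q4: Oct-Dec

Q4


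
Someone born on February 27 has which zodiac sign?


Date: February 27
Conventional tropical zodiac dates: Pisces from February 19 onward; Aries starts March 21
February 27 falls within the Pisces range

Pisces


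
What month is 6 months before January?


January is month 1
1 - 6 = -5; wrap: -5 + 12 = 7

July


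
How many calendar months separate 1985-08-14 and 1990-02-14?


From August 1985 to February 1990
5 years * 12 = 60 months, minus 6 months = 54

54 months


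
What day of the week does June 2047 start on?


Target: June 1, 2047
Anchor: Jan 1, 2047. With p = 2047 - 1 = 2046: (p + p//4 - p//100 + p//400) mod 7 = (2046 + 511 - 20 + 5) mod 7 = 2542 mod 7 = 1 -> Tuesday (Mon=0 ... Sun=6)
Days before June (Jan-May): 151 days
Weekday index = (1 + 151) mod 7 = 5

Saturday


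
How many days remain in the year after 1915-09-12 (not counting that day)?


Day of year: 255 of 365
Remaining = 365 - 255

110 days


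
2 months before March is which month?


March is month 3
3 - 2 = 1

January


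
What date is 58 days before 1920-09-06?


Start: 1920-09-06, subtract 58 days
Back 6 days from September 6 reaches August 31, 1920 -> 52 left
August 1920 has 31 days -> back to July 31, 1920 -> 21 left
July 1920: 31 - 21 = 10 -> lands on July 10

Result: 1920-07-10


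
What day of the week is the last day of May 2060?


May 2060 has 31 days
Anchor: Jan 1, 2060. With p = 2060 - 1 = 2059: (p + p//4 - p//100 + p//400) mod 7 = (2059 + 514 - 20 + 5) mod 7 = 2558 mod 7 = 3 -> Thursday (Mon=0 ... Sun=6)
Days before May (Jan-Apr): 121; May 1 index = (3 + 121) mod 7 = 5 -> Saturday
Last day offset: 31 - 1 = 30 days
Weekday index = (5 + 30) mod 7 = 0

Monday, May 31


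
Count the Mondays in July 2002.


July 2002 has 31 days
Anchor: Jan 1, 2002. With p = 2002 - 1 = 2001: (p + p//4 - p//100 + p//400) mod 7 = (2001 + 500 - 20 + 5) mod 7 = 2486 mod 7 = 1 -> Tuesday (Mon=0 ... Sun=6)
Days before July (Jan-Jun): 181; July 1 index = (1 + 181) mod 7 = 0 -> Monday
First Monday is July 1
Mondays: 1, 8, 15, 22, 29

5 Mondays


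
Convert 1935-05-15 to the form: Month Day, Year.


ISO 1935-05-15 parses as year=1935, month=05, day=15
Month 5 -> May

May 15, 1935


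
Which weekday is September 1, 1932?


Target: September 1, 1932
Anchor: Jan 1, 1932. With p = 1932 - 1 = 1931: (p + p//4 - p//100 + p//400) mod 7 = (1931 + 482 - 19 + 4) mod 7 = 2398 mod 7 = 4 -> Friday (Mon=0 ... Sun=6)
Days before September (Jan-Aug): 244 days
Weekday index = (4 + 244) mod 7 = 3

Thursday


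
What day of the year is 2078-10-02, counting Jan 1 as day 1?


Date: October 2, 2078
Days in months 1 through 9: 273
Plus 2 days in October

Day of year: 275


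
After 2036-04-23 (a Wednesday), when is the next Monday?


Current: Wednesday
Target: Monday
Days ahead: 5

Next Monday: 2036-04-28


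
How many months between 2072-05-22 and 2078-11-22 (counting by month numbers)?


From May 2072 to November 2078
6 years * 12 = 72 months, plus 6 months = 78

78 months


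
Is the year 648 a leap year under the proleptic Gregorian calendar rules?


Gregorian leap year rule: divisible by 4, but not by 100, unless also by 400.
648 is divisible by 4 but not 100 -> leap year

Yes


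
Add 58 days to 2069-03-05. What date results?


Start: 2069-03-05, add 58 days
March 2069 has 31 days: 31 - 5 = 26 days to March 31 -> 32 left
April 2069 has 30 days -> 2 left
May 2069: 2 <= 31 -> lands on May 2

Result: 2069-05-02


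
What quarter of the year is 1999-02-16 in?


Month: February (month 2)
Q1: Jan-Mar, Q2: Apr-Jun, Q3: Jul-Sep, Q4: Oct-Dec

Q1


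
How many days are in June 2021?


June 2021

30 days


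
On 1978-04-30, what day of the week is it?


Date: April 30, 1978
Anchor: Jan 1, 1978. With p = 1978 - 1 = 1977: (p + p//4 - p//100 + p//400) mod 7 = (1977 + 494 - 19 + 4) mod 7 = 2456 mod 7 = 6 -> Sunday (Mon=0 ... Sun=6)
Days before April (Jan-Mar): 90; offset = 90 + 30 - 1 = 119
Weekday index = (6 + 119) mod 7 = 6

Day of the week: Sunday


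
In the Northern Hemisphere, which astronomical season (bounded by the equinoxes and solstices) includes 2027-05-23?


Date: May 23
Astronomical Spring (approx.; exact equinox/solstice day varies by year): March 20 to June 20
May 23 falls within the Spring window

Spring


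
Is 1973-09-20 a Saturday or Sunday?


Anchor: Jan 1, 1973. With p = 1973 - 1 = 1972: (p + p//4 - p//100 + p//400) mod 7 = (1972 + 493 - 19 + 4) mod 7 = 2450 mod 7 = 0 -> Monday (Mon=0 ... Sun=6)
Day of year: 263; offset = 262
Weekday index = (0 + 262) mod 7 = 3 -> Thursday
Weekend days: Saturday, Sunday

No


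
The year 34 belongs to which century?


Century = (year - 1) // 100 + 1
= (34 - 1) // 100 + 1
= 33 // 100 + 1
= 0 + 1

1st century


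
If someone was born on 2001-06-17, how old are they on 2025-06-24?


Birth: 2001-06-17
Reference: 2025-06-24
Year difference: 2025 - 2001 = 24

24 years old


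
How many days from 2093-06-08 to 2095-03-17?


From 2093-06-08 to 2095-03-17
2093-06-08: days before June = 31 + 28 + 31 + 30 + 31 = 151 (2093 is not a leap year); day of year = 151 + 8 = 159
2095-03-17: days before March = 31 + 28 = 59 (2095 is not a leap year); day of year = 59 + 17 = 76
Rest of 2093: 365 - 159 = 206
Full years 2094 (365): 365
Total = 206 + 365 + 76 = 647

647 days


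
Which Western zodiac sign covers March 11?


Date: March 11
Conventional tropical zodiac dates: Pisces from February 19 onward; Aries starts March 21
March 11 falls within the Pisces range

Pisces


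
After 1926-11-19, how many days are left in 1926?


Day of year: 323 of 365
Remaining = 365 - 323

42 days


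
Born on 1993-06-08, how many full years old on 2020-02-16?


Birth: 1993-06-08
Reference: 2020-02-16
Year difference: 2020 - 1993 = 27
Birthday not yet reached in 2020, subtract 1

26 years old


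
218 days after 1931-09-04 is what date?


Start: 1931-09-04, add 218 days
September 1931 has 30 days: 30 - 4 = 26 days to September 30 -> 192 left
October 1931 has 31 days -> 161 left
November 1931 has 30 days -> 131 left
December 1931 has 31 days -> 100 left
January 1932 has 31 days -> 69 left
February 1932 has 29 days -> 40 left
March 1932 has 31 days -> 9 left
April 1932: 9 <= 30 -> lands on April 9

Result: 1932-04-09


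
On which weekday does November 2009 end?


November 2009 has 30 days
Anchor: Jan 1, 2009. With p = 2009 - 1 = 2008: (p + p//4 - p//100 + p//400) mod 7 = (2008 + 502 - 20 + 5) mod 7 = 2495 mod 7 = 3 -> Thursday (Mon=0 ... Sun=6)
Days before November (Jan-Oct): 304; November 1 index = (3 + 304) mod 7 = 6 -> Sunday
Last day offset: 30 - 1 = 29 days
Weekday index = (6 + 29) mod 7 = 0

Monday, November 30


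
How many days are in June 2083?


June 2083

30 days


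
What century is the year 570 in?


Century = (year - 1) // 100 + 1
= (570 - 1) // 100 + 1
= 569 // 100 + 1
= 5 + 1

6th century


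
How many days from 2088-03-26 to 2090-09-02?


From 2088-03-26 to 2090-09-02
2088-03-26: days before March = 31 + 29 = 60 (2088 is a leap year); day of year = 60 + 26 = 86
2090-09-02: days before September = 31 + 28 + 31 + 30 + 31 + 30 + 31 + 31 = 243 (2090 is not a leap year); day of year = 243 + 2 = 245
Rest of 2088: 366 - 86 = 280
Full years 2089 (365): 365
Total = 280 + 365 + 245 = 890

890 days


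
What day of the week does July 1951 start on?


Target: July 1, 1951
Anchor: Jan 1, 1951. With p = 1951 - 1 = 1950: (p + p//4 - p//100 + p//400) mod 7 = (1950 + 487 - 19 + 4) mod 7 = 2422 mod 7 = 0 -> Monday (Mon=0 ... Sun=6)
Days before July (Jan-Jun): 181 days
Weekday index = (0 + 181) mod 7 = 6

Sunday


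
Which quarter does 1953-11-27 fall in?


Month: November (month 11)
Q1: Jan-Mar, Q2: Apr-Jun, Q3: Jul-Sep, Q4: Oct-Dec

Q4


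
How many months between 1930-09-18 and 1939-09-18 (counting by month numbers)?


From September 1930 to September 1939
9 years * 12 = 108 months = 108

108 months


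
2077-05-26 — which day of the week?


Date: May 26, 2077
Anchor: Jan 1, 2077. With p = 2077 - 1 = 2076: (p + p//4 - p//100 + p//400) mod 7 = (2076 + 519 - 20 + 5) mod 7 = 2580 mod 7 = 4 -> Friday (Mon=0 ... Sun=6)
Days before May (Jan-Apr): 120; offset = 120 + 26 - 1 = 145
Weekday index = (4 + 145) mod 7 = 2

Day of the week: Wednesday


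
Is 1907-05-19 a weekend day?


Anchor: Jan 1, 1907. With p = 1907 - 1 = 1906: (p + p//4 - p//100 + p//400) mod 7 = (1906 + 476 - 19 + 4) mod 7 = 2367 mod 7 = 1 -> Tuesday (Mon=0 ... Sun=6)
Day of year: 139; offset = 138
Weekday index = (1 + 138) mod 7 = 6 -> Sunday
Weekend days: Saturday, Sunday

Yes


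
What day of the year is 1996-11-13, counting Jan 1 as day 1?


Date: November 13, 1996
Days in months 1 through 10: 305
Plus 13 days in November

Day of year: 318


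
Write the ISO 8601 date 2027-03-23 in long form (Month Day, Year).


ISO 2027-03-23 parses as year=2027, month=03, day=23
Month 3 -> March

March 23, 2027


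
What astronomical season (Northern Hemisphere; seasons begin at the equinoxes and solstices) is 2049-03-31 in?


Date: March 31
Astronomical Spring (approx.; exact equinox/solstice day varies by year): March 20 to June 20
March 31 falls within the Spring window

Spring


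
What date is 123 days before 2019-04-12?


Start: 2019-04-12, subtract 123 days
Back 12 days from April 12 reaches March 31, 2019 -> 111 left
March 2019 has 31 days -> back to February 28, 2019 -> 80 left
February 2019 has 28 days -> back to January 31, 2019 -> 52 left
January 2019 has 31 days -> back to December 31, 2018 -> 21 left
December 2018: 31 - 21 = 10 -> lands on December 10

Result: 2018-12-10


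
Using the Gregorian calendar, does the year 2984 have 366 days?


Gregorian leap year rule: divisible by 4, but not by 100, unless also by 400.
2984 is divisible by 4 but not 100 -> leap year

Yes


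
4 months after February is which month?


February is month 2
2 + 4 = 6

June


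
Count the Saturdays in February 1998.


February 1998 has 28 days
Anchor: Jan 1, 1998. With p = 1998 - 1 = 1997: (p + p//4 - p//100 + p//400) mod 7 = (1997 + 499 - 19 + 4) mod 7 = 2481 mod 7 = 3 -> Thursday (Mon=0 ... Sun=6)
Days before February (Jan): 31; February 1 index = (3 + 31) mod 7 = 6 -> Sunday
First Saturday is February 7
Saturdays: 7, 14, 21, 28

4 Saturdays


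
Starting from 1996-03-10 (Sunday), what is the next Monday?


Current: Sunday
Target: Monday
Days ahead: 1

Next Monday: 1996-03-11


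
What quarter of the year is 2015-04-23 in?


Month: April (month 4)
Q1: Jan-Mar, Q2: Apr-Jun, Q3: Jul-Sep, Q4: Oct-Dec

Q2


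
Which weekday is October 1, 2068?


Target: October 1, 2068
Anchor: Jan 1, 2068. With p = 2068 - 1 = 2067: (p + p//4 - p//100 + p//400) mod 7 = (2067 + 516 - 20 + 5) mod 7 = 2568 mod 7 = 6 -> Sunday (Mon=0 ... Sun=6)
Days before October (Jan-Sep): 274 days
Weekday index = (6 + 274) mod 7 = 0

Monday


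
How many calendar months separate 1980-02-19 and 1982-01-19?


From February 1980 to January 1982
2 years * 12 = 24 months, minus 1 month = 23

23 months


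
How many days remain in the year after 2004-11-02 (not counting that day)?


Day of year: 307 of 366
Remaining = 366 - 307

59 days


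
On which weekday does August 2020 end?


August 2020 has 31 days
Anchor: Jan 1, 2020. With p = 2020 - 1 = 2019: (p + p//4 - p//100 + p//400) mod 7 = (2019 + 504 - 20 + 5) mod 7 = 2508 mod 7 = 2 -> Wednesday (Mon=0 ... Sun=6)
Days before August (Jan-Jul): 213; August 1 index = (2 + 213) mod 7 = 5 -> Saturday
Last day offset: 31 - 1 = 30 days
Weekday index = (5 + 30) mod 7 = 0

Monday, August 31


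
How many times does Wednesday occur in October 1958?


October 1958 has 31 days
Anchor: Jan 1, 1958. With p = 1958 - 1 = 1957: (p + p//4 - p//100 + p//400) mod 7 = (1957 + 489 - 19 + 4) mod 7 = 2431 mod 7 = 2 -> Wednesday (Mon=0 ... Sun=6)
Days before October (Jan-Sep): 273; October 1 index = (2 + 273) mod 7 = 2 -> Wednesday
First Wednesday is October 1
Wednesdays: 1, 8, 15, 22, 29

5 Wednesdays


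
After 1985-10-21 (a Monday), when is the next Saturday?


Current: Monday
Target: Saturday
Days ahead: 5

Next Saturday: 1985-10-26


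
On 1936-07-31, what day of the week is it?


Date: July 31, 1936
Anchor: Jan 1, 1936. With p = 1936 - 1 = 1935: (p + p//4 - p//100 + p//400) mod 7 = (1935 + 483 - 19 + 4) mod 7 = 2403 mod 7 = 2 -> Wednesday (Mon=0 ... Sun=6)
Days before July (Jan-Jun): 182; offset = 182 + 31 - 1 = 212
Weekday index = (2 + 212) mod 7 = 4

Day of the week: Friday


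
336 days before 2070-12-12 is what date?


Start: 2070-12-12, subtract 336 days
Back 12 days from December 12 reaches November 30, 2070 -> 324 left
November 2070 has 30 days -> back to October 31, 2070 -> 294 left
October 2070 has 31 days -> back to September 30, 2070 -> 263 left
September 2070 has 30 days -> back to August 31, 2070 -> 233 left
August 2070 has 31 days -> back to July 31, 2070 -> 202 left
July 2070 has 31 days -> back to June 30, 2070 -> 171 left
June 2070 has 30 days -> back to May 31, 2070 -> 141 left
May 2070 has 31 days -> back to April 30, 2070 -> 110 left
April 2070 has 30 days -> back to March 31, 2070 -> 80 left
March 2070 has 31 days -> back to February 28, 2070 -> 49 left
February 2070 has 28 days -> back to January 31, 2070 -> 21 left
January 2070: 31 - 21 = 10 -> lands on January 10

Result: 2070-01-10


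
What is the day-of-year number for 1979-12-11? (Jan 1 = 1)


Date: December 11, 1979
Days in months 1 through 11: 334
Plus 11 days in December

Day of year: 345


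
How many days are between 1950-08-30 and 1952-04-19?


From 1950-08-30 to 1952-04-19
1950-08-30: days before August = 31 + 28 + 31 + 30 + 31 + 30 + 31 = 212 (1950 is not a leap year); day of year = 212 + 30 = 242
1952-04-19: days before April = 31 + 29 + 31 = 91 (1952 is a leap year); day of year = 91 + 19 = 110
Rest of 1950: 365 - 242 = 123
Full years 1951 (365): 365
Total = 123 + 365 + 110 = 598

598 days


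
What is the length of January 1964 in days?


January 1964

31 days


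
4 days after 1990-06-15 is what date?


Start: 1990-06-15, add 4 days
June 1990 has 30 days; 15 + 4 = 19 stays within June

Result: 1990-06-19


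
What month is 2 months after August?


August is month 8
8 + 2 = 10

October


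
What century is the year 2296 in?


Century = (year - 1) // 100 + 1
= (2296 - 1) // 100 + 1
= 2295 // 100 + 1
= 22 + 1

23rd century


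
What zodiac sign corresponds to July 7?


Date: July 7
Conventional tropical zodiac dates: Cancer from June 21 onward; Leo starts July 23
July 7 falls within the Cancer range

Cancer


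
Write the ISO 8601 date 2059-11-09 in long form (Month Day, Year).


ISO 2059-11-09 parses as year=2059, month=11, day=09
Month 11 -> November

November 9, 2059


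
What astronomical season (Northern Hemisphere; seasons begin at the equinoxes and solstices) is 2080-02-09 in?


Date: February 9
Astronomical Winter (approx.; exact equinox/solstice day varies by year): December 21 to March 19
February 9 falls within the Winter window

Winter


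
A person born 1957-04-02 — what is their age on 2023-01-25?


Birth: 1957-04-02
Reference: 2023-01-25
Year difference: 2023 - 1957 = 66
Birthday not yet reached in 2023, subtract 1

65 years old


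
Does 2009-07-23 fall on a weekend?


Anchor: Jan 1, 2009. With p = 2009 - 1 = 2008: (p + p//4 - p//100 + p//400) mod 7 = (2008 + 502 - 20 + 5) mod 7 = 2495 mod 7 = 3 -> Thursday (Mon=0 ... Sun=6)
Day of year: 204; offset = 203
Weekday index = (3 + 203) mod 7 = 3 -> Thursday
Weekend days: Saturday, Sunday

No


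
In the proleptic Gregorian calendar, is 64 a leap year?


Gregorian leap year rule: divisible by 4, but not by 100, unless also by 400.
64 is divisible by 4 but not 100 -> leap year

Yes


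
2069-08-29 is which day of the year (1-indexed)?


Date: August 29, 2069
Days in months 1 through 7: 212
Plus 29 days in August

Day of year: 241


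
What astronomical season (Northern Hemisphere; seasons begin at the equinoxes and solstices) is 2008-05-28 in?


Date: May 28
Astronomical Spring (approx.; exact equinox/solstice day varies by year): March 20 to June 20
May 28 falls within the Spring window

Spring


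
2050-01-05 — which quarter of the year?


Month: January (month 1)
Q1: Jan-Mar, Q2: Apr-Jun, Q3: Jul-Sep, Q4: Oct-Dec

Q1


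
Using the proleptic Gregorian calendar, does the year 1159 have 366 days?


Gregorian leap year rule: divisible by 4, but not by 100, unless also by 400.
1159 is not divisible by 4 -> not a leap year

No


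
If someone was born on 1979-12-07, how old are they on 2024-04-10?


Birth: 1979-12-07
Reference: 2024-04-10
Year difference: 2024 - 1979 = 45
Birthday not yet reached in 2024, subtract 1

44 years old


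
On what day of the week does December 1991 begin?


Target: December 1, 1991
Anchor: Jan 1, 1991. With p = 1991 - 1 = 1990: (p + p//4 - p//100 + p//400) mod 7 = (1990 + 497 - 19 + 4) mod 7 = 2472 mod 7 = 1 -> Tuesday (Mon=0 ... Sun=6)
Days before December (Jan-Nov): 334 days
Weekday index = (1 + 334) mod 7 = 6

Sunday


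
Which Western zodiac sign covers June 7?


Date: June 7
Conventional tropical zodiac dates: Gemini from May 21 onward; Cancer starts June 21
June 7 falls within the Gemini range

Gemini


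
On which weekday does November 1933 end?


November 1933 has 30 days
Anchor: Jan 1, 1933. With p = 1933 - 1 = 1932: (p + p//4 - p//100 + p//400) mod 7 = (1932 + 483 - 19 + 4) mod 7 = 2400 mod 7 = 6 -> Sunday (Mon=0 ... Sun=6)
Days before November (Jan-Oct): 304; November 1 index = (6 + 304) mod 7 = 2 -> Wednesday
Last day offset: 30 - 1 = 29 days
Weekday index = (2 + 29) mod 7 = 3

Thursday, November 30


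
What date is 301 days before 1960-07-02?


Start: 1960-07-02, subtract 301 days
Back 2 days from July 2 reaches June 30, 1960 -> 299 left
June 1960 has 30 days -> back to May 31, 1960 -> 269 left
May 1960 has 31 days -> back to April 30, 1960 -> 238 left
April 1960 has 30 days -> back to March 31, 1960 -> 208 left
March 1960 has 31 days -> back to February 29, 1960 -> 177 left
February 1960 has 29 days -> back to January 31, 1960 -> 148 left
January 1960 has 31 days -> back to December 31, 1959 -> 117 left
December 1959 has 31 days -> back to November 30, 1959 -> 86 left
November 1959 has 30 days -> back to October 31, 1959 -> 56 left
October 1959 has 31 days -> back to September 30, 1959 -> 25 left
September 1959: 30 - 25 = 5 -> lands on September 5

Result: 1959-09-05


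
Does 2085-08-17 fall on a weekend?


Anchor: Jan 1, 2085. With p = 2085 - 1 = 2084: (p + p//4 - p//100 + p//400) mod 7 = (2084 + 521 - 20 + 5) mod 7 = 2590 mod 7 = 0 -> Monday (Mon=0 ... Sun=6)
Day of year: 229; offset = 228
Weekday index = (0 + 228) mod 7 = 4 -> Friday
Weekend days: Saturday, Sunday

No


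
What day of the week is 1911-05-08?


Date: May 8, 1911
Anchor: Jan 1, 1911. With p = 1911 - 1 = 1910: (p + p//4 - p//100 + p//400) mod 7 = (1910 + 477 - 19 + 4) mod 7 = 2372 mod 7 = 6 -> Sunday (Mon=0 ... Sun=6)
Days before May (Jan-Apr): 120; offset = 120 + 8 - 1 = 127
Weekday index = (6 + 127) mod 7 = 0

Day of the week: Monday


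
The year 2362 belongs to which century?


Century = (year - 1) // 100 + 1
= (2362 - 1) // 100 + 1
= 2361 // 100 + 1
= 23 + 1

24th century


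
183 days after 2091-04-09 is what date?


Start: 2091-04-09, add 183 days
April 2091 has 30 days: 30 - 9 = 21 days to April 30 -> 162 left
May 2091 has 31 days -> 131 left
June 2091 has 30 days -> 101 left
July 2091 has 31 days -> 70 left
August 2091 has 31 days -> 39 left
September 2091 has 30 days -> 9 left
October 2091: 9 <= 31 -> lands on October 9

Result: 2091-10-09


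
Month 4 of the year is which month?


Month 4 of 12

April


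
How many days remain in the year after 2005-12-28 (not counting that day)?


Day of year: 362 of 365
Remaining = 365 - 362

3 days


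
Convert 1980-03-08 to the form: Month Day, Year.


ISO 1980-03-08 parses as year=1980, month=03, day=08
Month 3 -> March

March 8, 1980


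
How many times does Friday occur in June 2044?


June 2044 has 30 days
Anchor: Jan 1, 2044. With p = 2044 - 1 = 2043: (p + p//4 - p//100 + p//400) mod 7 = (2043 + 510 - 20 + 5) mod 7 = 2538 mod 7 = 4 -> Friday (Mon=0 ... Sun=6)
Days before June (Jan-May): 152; June 1 index = (4 + 152) mod 7 = 2 -> Wednesday
First Friday is June 3
Fridays: 3, 10, 17, 24

4 Fridays


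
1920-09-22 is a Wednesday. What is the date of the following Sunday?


Current: Wednesday
Target: Sunday
Days ahead: 4

Next Sunday: 1920-09-26


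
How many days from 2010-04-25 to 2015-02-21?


From 2010-04-25 to 2015-02-21
2010-04-25: days before April = 31 + 28 + 31 = 90 (2010 is not a leap year); day of year = 90 + 25 = 115
2015-02-21: days before February = 31; day of year = 31 + 21 = 52
Rest of 2010: 365 - 115 = 250
Full years 2011 (365), 2012 (366), 2013 (365), 2014 (365): 1461
Total = 250 + 1461 + 52 = 1763

1763 days


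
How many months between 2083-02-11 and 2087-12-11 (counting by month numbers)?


From February 2083 to December 2087
4 years * 12 = 48 months, plus 10 months = 58

58 months


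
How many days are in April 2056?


April 2056

30 days


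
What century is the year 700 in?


Century = (year - 1) // 100 + 1
= (700 - 1) // 100 + 1
= 699 // 100 + 1
= 6 + 1

7th century


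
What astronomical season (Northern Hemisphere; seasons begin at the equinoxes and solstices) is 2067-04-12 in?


Date: April 12
Astronomical Spring (approx.; exact equinox/solstice day varies by year): March 20 to June 20
April 12 falls within the Spring window

Spring


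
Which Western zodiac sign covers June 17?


Date: June 17
Conventional tropical zodiac dates: Gemini from May 21 onward; Cancer starts June 21
June 17 falls within the Gemini range

Gemini


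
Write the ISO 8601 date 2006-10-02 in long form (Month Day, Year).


ISO 2006-10-02 parses as year=2006, month=10, day=02
Month 10 -> October

October 2, 2006


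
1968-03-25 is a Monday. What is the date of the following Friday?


Current: Monday
Target: Friday
Days ahead: 4

Next Friday: 1968-03-29


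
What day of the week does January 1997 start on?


Target: January 1, 1997
Anchor: Jan 1, 1997. With p = 1997 - 1 = 1996: (p + p//4 - p//100 + p//400) mod 7 = (1996 + 499 - 19 + 4) mod 7 = 2480 mod 7 = 2 -> Wednesday (Mon=0 ... Sun=6)
Offset from anchor: 0 days
Weekday index = (2 + 0) mod 7 = 2

Wednesday


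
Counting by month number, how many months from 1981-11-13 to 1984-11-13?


From November 1981 to November 1984
3 years * 12 = 36 months = 36

36 months


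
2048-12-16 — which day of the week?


Date: December 16, 2048
Anchor: Jan 1, 2048. With p = 2048 - 1 = 2047: (p + p//4 - p//100 + p//400) mod 7 = (2047 + 511 - 20 + 5) mod 7 = 2543 mod 7 = 2 -> Wednesday (Mon=0 ... Sun=6)
Days before December (Jan-Nov): 335; offset = 335 + 16 - 1 = 350
Weekday index = (2 + 350) mod 7 = 2

Day of the week: Wednesday


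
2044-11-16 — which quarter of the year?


Month: November (month 11)
Q1: Jan-Mar, Q2: Apr-Jun, Q3: Jul-Sep, Q4: Oct-Dec

Q4


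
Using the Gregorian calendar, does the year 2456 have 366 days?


Gregorian leap year rule: divisible by 4, but not by 100, unless also by 400.
2456 is divisible by 4 but not 100 -> leap year

Yes


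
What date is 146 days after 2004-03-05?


Start: 2004-03-05, add 146 days
March 2004 has 31 days: 31 - 5 = 26 days to March 31 -> 120 left
April 2004 has 30 days -> 90 left
May 2004 has 31 days -> 59 left
June 2004 has 30 days -> 29 left
July 2004: 29 <= 31 -> lands on July 29

Result: 2004-07-29


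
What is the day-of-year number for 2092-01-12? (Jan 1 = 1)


Date: January 12, 2092
No months before January
Plus 12 days in January

Day of year: 12


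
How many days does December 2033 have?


December 2033

31 days


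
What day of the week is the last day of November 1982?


November 1982 has 30 days
Anchor: Jan 1, 1982. With p = 1982 - 1 = 1981: (p + p//4 - p//100 + p//400) mod 7 = (1981 + 495 - 19 + 4) mod 7 = 2461 mod 7 = 4 -> Friday (Mon=0 ... Sun=6)
Days before November (Jan-Oct): 304; November 1 index = (4 + 304) mod 7 = 0 -> Monday
Last day offset: 30 - 1 = 29 days
Weekday index = (0 + 29) mod 7 = 1

Tuesday, November 30


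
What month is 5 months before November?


November is month 11
11 - 5 = 6

June


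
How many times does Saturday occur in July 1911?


July 1911 has 31 days
Anchor: Jan 1, 1911. With p = 1911 - 1 = 1910: (p + p//4 - p//100 + p//400) mod 7 = (1910 + 477 - 19 + 4) mod 7 = 2372 mod 7 = 6 -> Sunday (Mon=0 ... Sun=6)
Days before July (Jan-Jun): 181; July 1 index = (6 + 181) mod 7 = 5 -> Saturday
First Saturday is July 1
Saturdays: 1, 8, 15, 22, 29

5 Saturdays


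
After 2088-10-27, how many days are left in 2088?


Day of year: 301 of 366
Remaining = 366 - 301

65 days


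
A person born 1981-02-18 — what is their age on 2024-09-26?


Birth: 1981-02-18
Reference: 2024-09-26
Year difference: 2024 - 1981 = 43

43 years old


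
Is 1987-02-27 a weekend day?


Anchor: Jan 1, 1987. With p = 1987 - 1 = 1986: (p + p//4 - p//100 + p//400) mod 7 = (1986 + 496 - 19 + 4) mod 7 = 2467 mod 7 = 3 -> Thursday (Mon=0 ... Sun=6)
Day of year: 58; offset = 57
Weekday index = (3 + 57) mod 7 = 4 -> Friday
Weekend days: Saturday, Sunday

No


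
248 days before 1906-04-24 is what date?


Start: 1906-04-24, subtract 248 days
Back 24 days from April 24 reaches March 31, 1906 -> 224 left
March 1906 has 31 days -> back to February 28, 1906 -> 193 left
February 1906 has 28 days -> back to January 31, 1906 -> 165 left
January 1906 has 31 days -> back to December 31, 1905 -> 134 left
December 1905 has 31 days -> back to November 30, 1905 -> 103 left
November 1905 has 30 days -> back to October 31, 1905 -> 73 left
October 1905 has 31 days -> back to September 30, 1905 -> 42 left
September 1905 has 30 days -> back to August 31, 1905 -> 12 left
August 1905: 31 - 12 = 19 -> lands on August 19

Result: 1905-08-19


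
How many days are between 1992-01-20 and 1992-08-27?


From 1992-01-20 to 1992-08-27
1992-01-20: day of year = 20
1992-08-27: days before August = 31 + 29 + 31 + 30 + 31 + 30 + 31 = 213 (1992 is a leap year); day of year = 213 + 27 = 240
Same year: 240 - 20 = 220

220 days


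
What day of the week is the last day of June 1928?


June 1928 has 30 days
Anchor: Jan 1, 1928. With p = 1928 - 1 = 1927: (p + p//4 - p//100 + p//400) mod 7 = (1927 + 481 - 19 + 4) mod 7 = 2393 mod 7 = 6 -> Sunday (Mon=0 ... Sun=6)
Days before June (Jan-May): 152; June 1 index = (6 + 152) mod 7 = 4 -> Friday
Last day offset: 30 - 1 = 29 days
Weekday index = (4 + 29) mod 7 = 5

Saturday, June 30


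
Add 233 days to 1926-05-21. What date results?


Start: 1926-05-21, add 233 days
May 1926 has 31 days: 31 - 21 = 10 days to May 31 -> 223 left
June 1926 has 30 days -> 193 left
July 1926 has 31 days -> 162 left
August 1926 has 31 days -> 131 left
September 1926 has 30 days -> 101 left
October 1926 has 31 days -> 70 left
November 1926 has 30 days -> 40 left
December 1926 has 31 days -> 9 left
January 1927: 9 <= 31 -> lands on January 9

Result: 1927-01-09


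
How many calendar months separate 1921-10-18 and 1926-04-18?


From October 1921 to April 1926
5 years * 12 = 60 months, minus 6 months = 54

54 months


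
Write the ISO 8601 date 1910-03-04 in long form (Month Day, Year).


ISO 1910-03-04 parses as year=1910, month=03, day=04
Month 3 -> March

March 4, 1910


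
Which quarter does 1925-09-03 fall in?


Month: September (month 9)
Q1: Jan-Mar, Q2: Apr-Jun, Q3: Jul-Sep, Q4: Oct-Dec

Q3


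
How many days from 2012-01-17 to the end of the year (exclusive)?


Day of year: 17 of 366
Remaining = 366 - 17

349 days


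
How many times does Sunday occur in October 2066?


October 2066 has 31 days
Anchor: Jan 1, 2066. With p = 2066 - 1 = 2065: (p + p//4 - p//100 + p//400) mod 7 = (2065 + 516 - 20 + 5) mod 7 = 2566 mod 7 = 4 -> Friday (Mon=0 ... Sun=6)
Days before October (Jan-Sep): 273; October 1 index = (4 + 273) mod 7 = 4 -> Friday
First Sunday is October 3
Sundays: 3, 10, 17, 24, 31

5 Sundays


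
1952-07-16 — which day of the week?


Date: July 16, 1952
Anchor: Jan 1, 1952. With p = 1952 - 1 = 1951: (p + p//4 - p//100 + p//400) mod 7 = (1951 + 487 - 19 + 4) mod 7 = 2423 mod 7 = 1 -> Tuesday (Mon=0 ... Sun=6)
Days before July (Jan-Jun): 182; offset = 182 + 16 - 1 = 197
Weekday index = (1 + 197) mod 7 = 2

Day of the week: Wednesday
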